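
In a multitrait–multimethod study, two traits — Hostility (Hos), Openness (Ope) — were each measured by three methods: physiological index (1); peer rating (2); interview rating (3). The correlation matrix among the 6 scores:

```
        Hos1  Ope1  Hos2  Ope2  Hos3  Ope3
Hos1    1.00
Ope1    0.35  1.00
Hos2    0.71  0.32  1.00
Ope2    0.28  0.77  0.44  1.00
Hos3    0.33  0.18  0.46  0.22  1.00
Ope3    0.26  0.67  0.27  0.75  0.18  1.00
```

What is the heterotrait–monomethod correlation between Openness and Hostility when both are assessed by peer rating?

Different traits, same method: r(Ope2, Hos2) = 0.44.

0.44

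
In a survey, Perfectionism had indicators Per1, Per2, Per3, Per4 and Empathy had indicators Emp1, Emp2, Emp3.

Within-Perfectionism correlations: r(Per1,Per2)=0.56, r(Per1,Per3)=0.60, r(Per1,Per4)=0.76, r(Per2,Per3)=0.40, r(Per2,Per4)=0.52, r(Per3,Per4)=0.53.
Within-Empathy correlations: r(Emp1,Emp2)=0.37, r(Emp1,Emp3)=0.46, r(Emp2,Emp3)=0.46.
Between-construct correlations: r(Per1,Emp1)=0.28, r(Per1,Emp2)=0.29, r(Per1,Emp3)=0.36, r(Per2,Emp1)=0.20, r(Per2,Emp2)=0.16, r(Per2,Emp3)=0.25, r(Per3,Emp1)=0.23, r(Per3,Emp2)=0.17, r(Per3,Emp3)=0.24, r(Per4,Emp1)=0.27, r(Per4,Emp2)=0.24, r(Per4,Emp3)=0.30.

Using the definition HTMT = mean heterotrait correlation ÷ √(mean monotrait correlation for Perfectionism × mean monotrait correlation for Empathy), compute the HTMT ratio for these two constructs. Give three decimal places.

Between-construct mean = 2.99/12 = 0.2492.
Mean within-Per = 3.37/6 = 0.5617; mean within-Emp = 1.29/3 = 0.4300.
Geometric mean = √(0.5617 × 0.4300) = 0.4915.
HTMT = 0.2492 / 0.4915 = 0.507.

0.507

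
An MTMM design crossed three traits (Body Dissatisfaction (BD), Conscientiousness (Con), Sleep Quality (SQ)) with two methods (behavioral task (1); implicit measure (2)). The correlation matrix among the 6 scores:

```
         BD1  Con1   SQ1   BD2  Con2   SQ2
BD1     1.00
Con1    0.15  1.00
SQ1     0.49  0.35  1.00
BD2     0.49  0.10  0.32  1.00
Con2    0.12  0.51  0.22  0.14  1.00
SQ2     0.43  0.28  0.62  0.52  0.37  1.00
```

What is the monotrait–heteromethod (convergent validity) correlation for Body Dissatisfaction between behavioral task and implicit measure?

0.49

Same trait (BD), different methods: r(BD1, BD2) = 0.49.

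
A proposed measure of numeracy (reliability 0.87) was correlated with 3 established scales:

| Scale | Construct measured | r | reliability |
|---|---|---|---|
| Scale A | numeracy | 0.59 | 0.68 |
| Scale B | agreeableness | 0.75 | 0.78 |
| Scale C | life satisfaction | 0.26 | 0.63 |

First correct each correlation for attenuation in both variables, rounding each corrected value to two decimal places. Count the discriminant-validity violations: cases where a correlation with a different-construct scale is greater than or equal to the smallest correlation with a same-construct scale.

Disattenuated r (r / √(r_scale · r_new)):
  Scale A (conv): 0.59 / √(0.68·0.87) = 0.77
  Scale B (disc): 0.75 / √(0.78·0.87) = 0.91
  Scale C (disc): 0.26 / √(0.63·0.87) = 0.35
Smallest convergent = 0.77. Discriminant values: 0.91, 0.35; count ≥ 0.77 → 1.

1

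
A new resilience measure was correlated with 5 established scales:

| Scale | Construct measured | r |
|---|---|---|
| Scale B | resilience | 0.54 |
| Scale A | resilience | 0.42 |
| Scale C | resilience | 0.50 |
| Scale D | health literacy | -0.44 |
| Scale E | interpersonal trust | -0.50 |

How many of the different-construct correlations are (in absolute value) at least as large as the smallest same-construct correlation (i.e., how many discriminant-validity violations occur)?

Convergent (same construct = resilience): Scale B, Scale A, Scale C.
Smallest convergent = 0.42. Discriminant |r|: 0.44, 0.50; count ≥ 0.42 → 2.

2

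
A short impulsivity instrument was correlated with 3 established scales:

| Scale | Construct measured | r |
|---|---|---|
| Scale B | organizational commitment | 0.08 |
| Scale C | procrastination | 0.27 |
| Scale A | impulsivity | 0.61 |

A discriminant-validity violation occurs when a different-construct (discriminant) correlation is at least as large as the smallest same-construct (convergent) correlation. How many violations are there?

Convergent (same construct = impulsivity): Scale A.
Smallest convergent = 0.61. Discriminant values: 0.08, 0.27; count ≥ 0.61 → 0.

0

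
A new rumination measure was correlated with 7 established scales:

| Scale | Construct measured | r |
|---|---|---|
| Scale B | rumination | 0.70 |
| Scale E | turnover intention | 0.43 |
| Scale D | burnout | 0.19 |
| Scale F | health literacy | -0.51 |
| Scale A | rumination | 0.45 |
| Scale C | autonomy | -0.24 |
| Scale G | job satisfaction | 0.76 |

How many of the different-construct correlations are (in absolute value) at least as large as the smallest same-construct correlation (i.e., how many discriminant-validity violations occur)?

Convergent (same construct = rumination): Scale B, Scale A.
Smallest convergent = 0.45. Discriminant |r|: 0.43, 0.19, 0.51, 0.24, 0.76; count ≥ 0.45 → 2.

2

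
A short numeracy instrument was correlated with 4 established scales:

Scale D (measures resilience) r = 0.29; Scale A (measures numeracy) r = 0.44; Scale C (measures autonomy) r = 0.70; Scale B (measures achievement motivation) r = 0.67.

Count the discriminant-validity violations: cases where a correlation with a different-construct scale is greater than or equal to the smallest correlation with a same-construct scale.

Convergent (same construct = numeracy): Scale A.
Smallest convergent = 0.44. Discriminant values: 0.29, 0.70, 0.67; count ≥ 0.44 → 2.

2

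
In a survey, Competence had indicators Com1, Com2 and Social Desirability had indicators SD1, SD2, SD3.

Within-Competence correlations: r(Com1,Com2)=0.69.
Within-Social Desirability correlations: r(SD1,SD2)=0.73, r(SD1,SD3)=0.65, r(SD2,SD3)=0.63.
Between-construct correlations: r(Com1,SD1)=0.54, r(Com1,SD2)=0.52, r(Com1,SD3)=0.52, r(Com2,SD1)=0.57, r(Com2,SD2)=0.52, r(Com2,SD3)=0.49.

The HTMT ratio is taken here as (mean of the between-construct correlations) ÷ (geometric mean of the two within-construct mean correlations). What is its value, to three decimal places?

Between-construct mean = 3.16/6 = 0.5267.
Mean within-Com = 0.69/1 = 0.6900; mean within-SD = 2.01/3 = 0.6700.
Geometric mean = √(0.6900 × 0.6700) = 0.6799.
HTMT = 0.5267 / 0.6799 = 0.775.

0.775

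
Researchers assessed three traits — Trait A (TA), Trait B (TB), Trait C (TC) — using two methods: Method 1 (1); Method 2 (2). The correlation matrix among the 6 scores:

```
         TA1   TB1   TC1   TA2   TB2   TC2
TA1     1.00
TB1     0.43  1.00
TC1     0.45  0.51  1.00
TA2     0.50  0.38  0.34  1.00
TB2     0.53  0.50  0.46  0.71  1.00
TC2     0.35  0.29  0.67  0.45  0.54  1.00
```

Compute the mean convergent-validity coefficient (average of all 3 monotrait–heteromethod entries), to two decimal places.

Convergent values: 0.50, 0.50, 0.67; mean = 1.67/3 = 0.56.

0.56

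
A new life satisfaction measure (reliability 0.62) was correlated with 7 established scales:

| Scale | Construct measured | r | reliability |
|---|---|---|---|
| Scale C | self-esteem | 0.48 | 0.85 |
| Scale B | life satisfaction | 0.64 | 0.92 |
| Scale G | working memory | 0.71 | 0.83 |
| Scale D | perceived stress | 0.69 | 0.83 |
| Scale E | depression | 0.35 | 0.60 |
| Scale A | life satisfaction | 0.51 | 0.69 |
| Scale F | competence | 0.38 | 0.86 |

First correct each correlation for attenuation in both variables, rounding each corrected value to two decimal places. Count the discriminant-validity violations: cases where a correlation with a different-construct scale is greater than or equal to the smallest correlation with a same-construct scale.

2

Disattenuated r (r / √(r_scale · r_new)):
  Scale C (disc): 0.48 / √(0.85·0.62) = 0.66
  Scale B (conv): 0.64 / √(0.92·0.62) = 0.85
  Scale G (disc): 0.71 / √(0.83·0.62) = 0.99
  Scale D (disc): 0.69 / √(0.83·0.62) = 0.96
  Scale E (disc): 0.35 / √(0.60·0.62) = 0.57
  Scale A (conv): 0.51 / √(0.69·0.62) = 0.78
  Scale F (disc): 0.38 / √(0.86·0.62) = 0.52
Smallest convergent = 0.78. Discriminant values: 0.66, 0.99, 0.96, 0.57, 0.52; count ≥ 0.78 → 2.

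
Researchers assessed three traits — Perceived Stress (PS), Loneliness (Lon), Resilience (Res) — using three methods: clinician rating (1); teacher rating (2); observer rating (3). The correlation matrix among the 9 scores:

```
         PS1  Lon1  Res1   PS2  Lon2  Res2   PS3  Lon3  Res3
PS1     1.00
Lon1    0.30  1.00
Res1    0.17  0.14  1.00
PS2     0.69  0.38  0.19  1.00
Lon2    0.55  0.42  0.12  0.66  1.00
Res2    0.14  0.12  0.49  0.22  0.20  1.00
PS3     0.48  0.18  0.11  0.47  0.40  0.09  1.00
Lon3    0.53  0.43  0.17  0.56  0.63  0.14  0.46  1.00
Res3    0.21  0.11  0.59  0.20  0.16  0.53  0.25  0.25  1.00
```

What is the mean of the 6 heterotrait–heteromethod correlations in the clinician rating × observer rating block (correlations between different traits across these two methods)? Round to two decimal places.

0.22

HTHM values (method 1 × method 3): 0.53, 0.21, 0.18, 0.11, 0.11, 0.17; mean = 1.31/6 = 0.22.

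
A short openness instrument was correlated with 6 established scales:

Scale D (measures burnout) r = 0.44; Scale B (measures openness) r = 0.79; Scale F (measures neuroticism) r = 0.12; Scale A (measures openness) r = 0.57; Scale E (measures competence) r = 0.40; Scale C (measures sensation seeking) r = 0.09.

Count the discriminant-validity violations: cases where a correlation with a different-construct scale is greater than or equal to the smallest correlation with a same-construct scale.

0

Convergent (same construct = openness): Scale B, Scale A.
Smallest convergent = 0.57. Discriminant values: 0.44, 0.12, 0.40, 0.09; count ≥ 0.57 → 0.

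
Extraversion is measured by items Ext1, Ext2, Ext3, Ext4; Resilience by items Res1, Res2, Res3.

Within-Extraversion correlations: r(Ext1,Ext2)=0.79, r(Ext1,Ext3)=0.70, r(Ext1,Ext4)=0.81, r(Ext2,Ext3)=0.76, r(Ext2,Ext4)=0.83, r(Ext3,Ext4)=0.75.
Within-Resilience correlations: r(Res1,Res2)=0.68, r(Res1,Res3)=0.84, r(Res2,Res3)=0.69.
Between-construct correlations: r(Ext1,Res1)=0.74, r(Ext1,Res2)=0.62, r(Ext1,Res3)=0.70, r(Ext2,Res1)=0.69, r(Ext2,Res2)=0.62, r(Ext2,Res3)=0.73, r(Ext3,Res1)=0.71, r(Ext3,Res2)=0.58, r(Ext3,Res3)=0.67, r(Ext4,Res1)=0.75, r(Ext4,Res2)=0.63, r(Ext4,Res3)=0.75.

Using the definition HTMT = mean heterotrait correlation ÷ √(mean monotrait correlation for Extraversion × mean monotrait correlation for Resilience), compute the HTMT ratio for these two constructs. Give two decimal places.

Mean between = 8.19/12 = 0.6825.
Mean within-Ext = 4.64/6 = 0.7733; mean within-Res = 2.21/3 = 0.7367.
Geometric mean = √(0.7733 × 0.7367) = 0.7548.
HTMT = 0.6825 / 0.7548 = 0.90.

0.90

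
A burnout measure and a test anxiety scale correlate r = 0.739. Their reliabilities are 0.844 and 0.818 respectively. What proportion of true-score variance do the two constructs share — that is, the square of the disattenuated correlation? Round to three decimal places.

0.791

Disattenuated r = 0.739 / √(0.844 × 0.818) = 0.739 / 0.8309 = 0.8894.
Shared true-score variance = 0.8894² = 0.7910 ≈ 0.791.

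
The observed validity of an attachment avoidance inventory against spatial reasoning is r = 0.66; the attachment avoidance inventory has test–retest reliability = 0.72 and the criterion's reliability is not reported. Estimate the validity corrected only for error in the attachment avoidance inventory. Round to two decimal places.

Single correction: r_c = r_obs / √r_xx = 0.66 / √0.72 = 0.66 / 0.8485 ≈ 0.78.

0.78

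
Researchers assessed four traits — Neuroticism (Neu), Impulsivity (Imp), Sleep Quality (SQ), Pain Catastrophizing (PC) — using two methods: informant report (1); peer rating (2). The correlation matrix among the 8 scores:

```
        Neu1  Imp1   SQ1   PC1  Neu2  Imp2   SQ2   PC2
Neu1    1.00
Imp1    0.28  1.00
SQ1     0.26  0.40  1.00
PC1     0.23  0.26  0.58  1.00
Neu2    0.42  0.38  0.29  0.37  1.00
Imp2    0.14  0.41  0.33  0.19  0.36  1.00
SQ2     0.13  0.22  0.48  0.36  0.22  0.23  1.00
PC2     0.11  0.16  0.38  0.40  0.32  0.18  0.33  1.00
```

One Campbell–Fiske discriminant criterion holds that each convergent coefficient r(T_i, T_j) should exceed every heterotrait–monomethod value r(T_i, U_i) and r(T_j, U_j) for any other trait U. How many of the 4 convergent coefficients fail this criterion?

Checking each validity diagonal entry against its comparison values:
Neu (methods 1·2): 0.42 vs {0.28, 0.36, 0.26, 0.22, 0.23, 0.32} → pass.
Imp (methods 1·2): 0.41 vs {0.28, 0.36, 0.40, 0.23, 0.26, 0.18} → pass.
SQ (methods 1·2): 0.48 vs {0.26, 0.22, 0.40, 0.23, 0.58, 0.33} → fail.
PC (methods 1·2): 0.40 vs {0.23, 0.32, 0.26, 0.18, 0.58, 0.33} → fail.
2 of 4 fail.

2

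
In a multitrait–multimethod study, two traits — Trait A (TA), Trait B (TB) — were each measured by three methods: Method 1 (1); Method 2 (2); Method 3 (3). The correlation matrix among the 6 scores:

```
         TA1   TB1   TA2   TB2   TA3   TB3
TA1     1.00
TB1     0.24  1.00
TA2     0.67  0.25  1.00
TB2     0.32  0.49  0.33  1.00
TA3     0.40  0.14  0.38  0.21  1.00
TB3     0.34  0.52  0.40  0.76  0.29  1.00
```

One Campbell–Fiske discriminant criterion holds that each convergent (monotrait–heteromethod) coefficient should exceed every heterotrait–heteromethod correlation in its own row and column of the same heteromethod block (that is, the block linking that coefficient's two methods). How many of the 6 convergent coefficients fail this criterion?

Checking each validity diagonal entry against its comparison values:
TA (methods 1·2): 0.67 vs {0.32, 0.25} → pass.
TA (methods 1·3): 0.40 vs {0.34, 0.14} → pass.
TA (methods 2·3): 0.38 vs {0.40, 0.21} → fail.
TB (methods 1·2): 0.49 vs {0.25, 0.32} → pass.
TB (methods 1·3): 0.52 vs {0.14, 0.34} → pass.
TB (methods 2·3): 0.76 vs {0.21, 0.40} → pass.
1 of 6 fail.

1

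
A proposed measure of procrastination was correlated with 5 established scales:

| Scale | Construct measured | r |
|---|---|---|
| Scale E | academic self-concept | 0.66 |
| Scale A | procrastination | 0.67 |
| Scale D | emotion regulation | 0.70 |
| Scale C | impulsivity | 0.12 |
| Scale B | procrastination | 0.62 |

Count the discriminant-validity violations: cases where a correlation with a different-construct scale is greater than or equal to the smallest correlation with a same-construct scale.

Convergent (same construct = procrastination): Scale A, Scale B.
Smallest convergent = 0.62. Discriminant values: 0.66, 0.70, 0.12; count ≥ 0.62 → 2.

2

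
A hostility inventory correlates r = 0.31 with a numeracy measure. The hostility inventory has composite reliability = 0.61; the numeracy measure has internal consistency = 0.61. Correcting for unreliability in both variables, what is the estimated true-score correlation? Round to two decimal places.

0.51

r_true = r_obs / √(r_xx · r_yy) = 0.31 / √(0.61 × 0.61) = 0.31 / √0.3721 = 0.31 / 0.6100 ≈ 0.51.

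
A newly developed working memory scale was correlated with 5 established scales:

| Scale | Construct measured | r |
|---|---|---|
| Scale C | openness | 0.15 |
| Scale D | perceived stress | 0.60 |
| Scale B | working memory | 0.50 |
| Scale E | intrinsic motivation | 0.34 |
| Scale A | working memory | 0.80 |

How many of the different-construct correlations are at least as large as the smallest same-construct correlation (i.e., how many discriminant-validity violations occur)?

1

Convergent (same construct = working memory): Scale B, Scale A.
Smallest convergent = 0.50. Discriminant values: 0.15, 0.60, 0.34; count ≥ 0.50 → 1.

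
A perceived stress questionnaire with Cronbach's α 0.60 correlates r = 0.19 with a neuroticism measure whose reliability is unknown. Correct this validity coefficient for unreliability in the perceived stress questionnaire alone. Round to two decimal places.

0.25

Single correction: r_c = r_obs / √r_xx = 0.19 / √0.60 = 0.19 / 0.7746 ≈ 0.25.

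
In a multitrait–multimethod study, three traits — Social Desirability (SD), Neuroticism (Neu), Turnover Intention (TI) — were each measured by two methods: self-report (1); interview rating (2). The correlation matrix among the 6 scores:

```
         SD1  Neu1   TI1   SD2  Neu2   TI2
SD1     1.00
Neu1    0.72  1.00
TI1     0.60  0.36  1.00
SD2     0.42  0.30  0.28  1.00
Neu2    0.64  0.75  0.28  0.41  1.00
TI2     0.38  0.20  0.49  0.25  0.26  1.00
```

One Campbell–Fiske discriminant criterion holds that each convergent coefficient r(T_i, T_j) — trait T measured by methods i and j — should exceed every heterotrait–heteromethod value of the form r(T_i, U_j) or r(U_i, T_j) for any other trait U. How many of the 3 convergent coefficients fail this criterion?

Checking each validity diagonal entry against its comparison values:
SD (methods 1·2): 0.42 vs {0.64, 0.30, 0.38, 0.28} → fail.
Neu (methods 1·2): 0.75 vs {0.30, 0.64, 0.20, 0.28} → pass.
TI (methods 1·2): 0.49 vs {0.28, 0.38, 0.28, 0.20} → pass.
1 of 3 fail.

1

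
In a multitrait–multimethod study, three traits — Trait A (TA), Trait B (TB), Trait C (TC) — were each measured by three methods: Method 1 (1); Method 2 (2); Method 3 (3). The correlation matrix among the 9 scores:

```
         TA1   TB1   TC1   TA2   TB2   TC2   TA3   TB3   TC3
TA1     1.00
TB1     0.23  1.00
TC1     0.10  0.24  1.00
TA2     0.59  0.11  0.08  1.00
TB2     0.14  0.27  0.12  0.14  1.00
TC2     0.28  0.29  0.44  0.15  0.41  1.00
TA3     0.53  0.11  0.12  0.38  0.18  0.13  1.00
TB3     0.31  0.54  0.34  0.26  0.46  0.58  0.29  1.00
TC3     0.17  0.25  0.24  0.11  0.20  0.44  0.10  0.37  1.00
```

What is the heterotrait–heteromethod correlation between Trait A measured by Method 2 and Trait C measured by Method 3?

0.11

Different traits and methods: r(TA2, TC3) = 0.11.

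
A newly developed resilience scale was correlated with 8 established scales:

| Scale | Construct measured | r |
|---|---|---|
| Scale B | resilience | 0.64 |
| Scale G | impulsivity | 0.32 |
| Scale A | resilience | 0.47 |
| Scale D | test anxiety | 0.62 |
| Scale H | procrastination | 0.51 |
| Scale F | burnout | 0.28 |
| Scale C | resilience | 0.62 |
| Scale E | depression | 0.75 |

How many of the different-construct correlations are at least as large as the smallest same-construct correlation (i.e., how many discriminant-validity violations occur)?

3

Convergent (same construct = resilience): Scale B, Scale A, Scale C.
Smallest convergent = 0.47. Discriminant values: 0.32, 0.62, 0.51, 0.28, 0.75; count ≥ 0.47 → 3.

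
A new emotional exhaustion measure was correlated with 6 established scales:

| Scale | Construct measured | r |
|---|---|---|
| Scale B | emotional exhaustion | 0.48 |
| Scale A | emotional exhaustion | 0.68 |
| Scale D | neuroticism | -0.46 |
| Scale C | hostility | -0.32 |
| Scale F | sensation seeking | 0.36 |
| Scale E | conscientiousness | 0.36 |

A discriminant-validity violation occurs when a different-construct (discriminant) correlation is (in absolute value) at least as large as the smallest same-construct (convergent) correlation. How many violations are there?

0

Convergent (same construct = emotional exhaustion): Scale B, Scale A.
Smallest convergent = 0.48. Discriminant |r|: 0.46, 0.32, 0.36, 0.36; count ≥ 0.48 → 0.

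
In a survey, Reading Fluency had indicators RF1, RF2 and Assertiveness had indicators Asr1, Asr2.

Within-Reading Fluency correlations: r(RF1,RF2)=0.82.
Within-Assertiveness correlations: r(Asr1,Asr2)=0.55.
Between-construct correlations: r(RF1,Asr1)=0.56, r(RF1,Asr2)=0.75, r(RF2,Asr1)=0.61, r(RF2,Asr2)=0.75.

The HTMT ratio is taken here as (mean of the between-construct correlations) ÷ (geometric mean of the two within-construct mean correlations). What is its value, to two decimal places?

0.99

Mean between = 2.67/4 = 0.6675.
Mean within-RF = 0.82/1 = 0.8200; mean within-Asr = 0.55/1 = 0.5500.
Geometric mean = √(0.8200 × 0.5500) = 0.6716.
HTMT = 0.6675 / 0.6716 = 0.99.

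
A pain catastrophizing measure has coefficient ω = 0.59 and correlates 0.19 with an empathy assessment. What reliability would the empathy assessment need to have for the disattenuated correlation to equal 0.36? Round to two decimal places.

0.47

r_true = r_obs / √(r_xx · r_yy) ⇒ 0.36 = 0.19 / √(0.59 · r_yy).
√(0.59 · r_yy) = 0.19 / 0.36 = 0.5278; 0.59 · r_yy = 0.2786; r_yy = 0.2786 / 0.59 ≈ 0.47.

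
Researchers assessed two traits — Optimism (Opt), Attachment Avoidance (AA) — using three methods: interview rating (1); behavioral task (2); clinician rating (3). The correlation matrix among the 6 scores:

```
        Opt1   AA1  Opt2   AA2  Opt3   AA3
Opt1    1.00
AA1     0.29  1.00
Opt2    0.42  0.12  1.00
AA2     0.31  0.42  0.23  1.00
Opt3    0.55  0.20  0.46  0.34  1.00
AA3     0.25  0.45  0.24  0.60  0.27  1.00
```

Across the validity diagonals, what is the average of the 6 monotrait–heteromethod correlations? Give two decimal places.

Convergent values: 0.42, 0.55, 0.46, 0.42, 0.45, 0.60; mean = 2.90/6 = 0.48.

0.48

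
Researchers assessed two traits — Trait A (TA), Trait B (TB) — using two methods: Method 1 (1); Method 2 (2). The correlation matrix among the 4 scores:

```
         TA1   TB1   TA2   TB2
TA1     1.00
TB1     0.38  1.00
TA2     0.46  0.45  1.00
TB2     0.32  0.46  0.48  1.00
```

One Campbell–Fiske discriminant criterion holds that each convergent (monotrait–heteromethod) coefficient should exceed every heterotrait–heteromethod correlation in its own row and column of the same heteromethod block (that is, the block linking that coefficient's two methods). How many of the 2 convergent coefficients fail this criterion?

Convergent coefficients and their comparison sets:
TA (methods 1·2): 0.46 vs {0.32, 0.45} → pass.
TB (methods 1·2): 0.46 vs {0.45, 0.32} → pass.
0 of 2 fail.

0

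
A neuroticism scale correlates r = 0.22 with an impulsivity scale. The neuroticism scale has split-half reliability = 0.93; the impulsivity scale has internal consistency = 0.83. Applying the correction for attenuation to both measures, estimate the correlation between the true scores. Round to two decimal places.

0.25

r_true = r_obs / √(r_xx · r_yy) = 0.22 / √(0.93 × 0.83) = 0.22 / √0.7719 = 0.22 / 0.8786 ≈ 0.25.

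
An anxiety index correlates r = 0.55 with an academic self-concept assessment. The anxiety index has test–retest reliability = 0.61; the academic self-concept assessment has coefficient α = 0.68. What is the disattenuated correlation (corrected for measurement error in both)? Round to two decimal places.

r_true = r_obs / √(r_xx · r_yy) = 0.55 / √(0.61 × 0.68) = 0.55 / √0.4148 = 0.55 / 0.6440 ≈ 0.85.

0.85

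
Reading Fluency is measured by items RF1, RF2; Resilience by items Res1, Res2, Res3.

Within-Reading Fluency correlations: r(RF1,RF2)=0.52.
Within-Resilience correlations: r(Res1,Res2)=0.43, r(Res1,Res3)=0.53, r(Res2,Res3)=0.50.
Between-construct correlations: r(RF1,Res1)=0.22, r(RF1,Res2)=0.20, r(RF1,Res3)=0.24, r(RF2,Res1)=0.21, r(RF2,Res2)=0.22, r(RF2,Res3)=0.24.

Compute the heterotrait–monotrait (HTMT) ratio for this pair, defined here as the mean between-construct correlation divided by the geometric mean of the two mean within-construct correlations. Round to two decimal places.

0.44

Mean heterotrait r = 1.33/6 = 0.2217.
Mean within-RF = 0.52/1 = 0.5200; mean within-Res = 1.46/3 = 0.4867.
Geometric mean = √(0.5200 × 0.4867) = 0.5031.
HTMT = 0.2217 / 0.5031 = 0.44.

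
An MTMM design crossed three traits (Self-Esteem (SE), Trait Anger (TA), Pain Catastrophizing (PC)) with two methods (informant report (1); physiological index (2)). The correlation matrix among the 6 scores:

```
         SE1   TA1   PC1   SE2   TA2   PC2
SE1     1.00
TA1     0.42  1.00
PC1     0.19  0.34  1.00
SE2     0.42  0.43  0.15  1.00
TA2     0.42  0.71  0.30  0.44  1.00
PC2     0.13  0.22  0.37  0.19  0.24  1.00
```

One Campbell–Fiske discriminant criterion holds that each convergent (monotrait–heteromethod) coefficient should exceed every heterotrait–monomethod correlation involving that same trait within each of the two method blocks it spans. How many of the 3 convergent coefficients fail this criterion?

1

Checking each validity diagonal entry against its comparison values:
SE (methods 1·2): 0.42 vs {0.42, 0.44, 0.19, 0.19} → fail.
TA (methods 1·2): 0.71 vs {0.42, 0.44, 0.34, 0.24} → pass.
PC (methods 1·2): 0.37 vs {0.19, 0.19, 0.34, 0.24} → pass.
1 of 3 fail.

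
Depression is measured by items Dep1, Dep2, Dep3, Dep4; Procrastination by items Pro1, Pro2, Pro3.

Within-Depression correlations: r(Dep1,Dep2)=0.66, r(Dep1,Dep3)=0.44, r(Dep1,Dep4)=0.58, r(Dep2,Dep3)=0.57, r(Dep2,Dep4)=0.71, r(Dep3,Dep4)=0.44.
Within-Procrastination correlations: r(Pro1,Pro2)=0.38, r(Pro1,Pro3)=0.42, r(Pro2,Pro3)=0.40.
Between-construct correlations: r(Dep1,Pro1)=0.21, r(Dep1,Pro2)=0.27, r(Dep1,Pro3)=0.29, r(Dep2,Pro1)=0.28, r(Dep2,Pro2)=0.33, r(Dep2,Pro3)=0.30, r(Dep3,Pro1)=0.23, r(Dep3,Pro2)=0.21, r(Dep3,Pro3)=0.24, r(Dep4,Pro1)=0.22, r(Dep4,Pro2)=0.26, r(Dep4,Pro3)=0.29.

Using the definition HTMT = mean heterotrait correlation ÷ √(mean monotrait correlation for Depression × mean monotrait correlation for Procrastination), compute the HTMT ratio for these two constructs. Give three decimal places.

0.548

Mean between = 3.13/12 = 0.2608.
Mean within-Dep = 3.40/6 = 0.5667; mean within-Pro = 1.20/3 = 0.4000.
Geometric mean = √(0.5667 × 0.4000) = 0.4761.
HTMT = 0.2608 / 0.4761 = 0.548.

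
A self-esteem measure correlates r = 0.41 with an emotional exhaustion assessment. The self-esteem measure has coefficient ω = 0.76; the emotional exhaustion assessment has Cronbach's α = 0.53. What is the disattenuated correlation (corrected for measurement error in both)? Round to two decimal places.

0.65

r_true = r_obs / √(r_xx · r_yy) = 0.41 / √(0.76 × 0.53) = 0.41 / √0.4028 = 0.41 / 0.6347 ≈ 0.65.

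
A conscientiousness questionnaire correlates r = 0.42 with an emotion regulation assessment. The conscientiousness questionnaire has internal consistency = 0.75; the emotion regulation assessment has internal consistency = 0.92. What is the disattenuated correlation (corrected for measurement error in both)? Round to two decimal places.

0.51

r_true = r_obs / √(r_xx · r_yy) = 0.42 / √(0.75 × 0.92) = 0.42 / √0.6900 = 0.42 / 0.8307 ≈ 0.51.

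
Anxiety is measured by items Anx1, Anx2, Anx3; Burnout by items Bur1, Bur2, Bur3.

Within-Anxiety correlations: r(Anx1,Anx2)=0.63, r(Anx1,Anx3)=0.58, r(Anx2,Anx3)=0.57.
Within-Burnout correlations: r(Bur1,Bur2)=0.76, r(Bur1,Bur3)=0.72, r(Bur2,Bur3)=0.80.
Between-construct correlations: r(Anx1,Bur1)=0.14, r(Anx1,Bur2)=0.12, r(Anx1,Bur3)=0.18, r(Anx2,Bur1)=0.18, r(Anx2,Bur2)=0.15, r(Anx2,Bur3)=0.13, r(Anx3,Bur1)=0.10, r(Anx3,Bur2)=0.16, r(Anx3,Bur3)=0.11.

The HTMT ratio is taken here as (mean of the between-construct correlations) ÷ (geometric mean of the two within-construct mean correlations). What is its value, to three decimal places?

0.210

Mean heterotrait r = 1.27/9 = 0.1411.
Mean within-Anx = 1.78/3 = 0.5933; mean within-Bur = 2.28/3 = 0.7600.
Geometric mean = √(0.5933 × 0.7600) = 0.6715.
HTMT = 0.1411 / 0.6715 = 0.210.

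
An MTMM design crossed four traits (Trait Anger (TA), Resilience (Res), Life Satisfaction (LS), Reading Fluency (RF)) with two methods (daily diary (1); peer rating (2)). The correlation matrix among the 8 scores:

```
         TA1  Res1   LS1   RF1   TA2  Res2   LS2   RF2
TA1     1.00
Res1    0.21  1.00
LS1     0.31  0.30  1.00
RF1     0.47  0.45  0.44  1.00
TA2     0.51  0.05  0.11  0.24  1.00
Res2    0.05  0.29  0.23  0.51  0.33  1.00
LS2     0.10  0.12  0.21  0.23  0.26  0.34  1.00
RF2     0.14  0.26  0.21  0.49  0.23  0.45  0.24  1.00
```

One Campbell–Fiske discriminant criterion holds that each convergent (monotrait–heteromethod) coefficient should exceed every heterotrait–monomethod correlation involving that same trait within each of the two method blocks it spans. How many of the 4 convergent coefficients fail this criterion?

Each convergent coefficient versus the relevant comparison correlations:
TA (methods 1·2): 0.51 vs {0.21, 0.33, 0.31, 0.26, 0.47, 0.23} → pass.
Res (methods 1·2): 0.29 vs {0.21, 0.33, 0.30, 0.34, 0.45, 0.45} → fail.
LS (methods 1·2): 0.21 vs {0.31, 0.26, 0.30, 0.34, 0.44, 0.24} → fail.
RF (methods 1·2): 0.49 vs {0.47, 0.23, 0.45, 0.45, 0.44, 0.24} → pass.
2 of 4 fail.

2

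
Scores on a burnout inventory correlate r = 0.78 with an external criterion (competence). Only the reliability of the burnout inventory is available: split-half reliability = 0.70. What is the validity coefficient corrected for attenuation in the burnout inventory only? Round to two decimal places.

0.93

Single correction: r_c = r_obs / √r_xx = 0.78 / √0.70 = 0.78 / 0.8367 ≈ 0.93.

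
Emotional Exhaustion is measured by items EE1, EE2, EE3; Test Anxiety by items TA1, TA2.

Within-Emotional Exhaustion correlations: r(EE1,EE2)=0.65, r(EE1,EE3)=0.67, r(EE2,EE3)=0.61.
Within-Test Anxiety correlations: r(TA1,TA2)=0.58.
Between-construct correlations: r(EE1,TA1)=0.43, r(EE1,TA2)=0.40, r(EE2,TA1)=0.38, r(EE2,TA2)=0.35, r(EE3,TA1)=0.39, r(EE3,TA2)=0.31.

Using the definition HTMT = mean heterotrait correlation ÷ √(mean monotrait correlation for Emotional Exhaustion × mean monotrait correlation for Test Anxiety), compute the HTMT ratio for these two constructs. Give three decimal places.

0.617

Mean heterotrait r = 2.26/6 = 0.3767.
Mean within-EE = 1.93/3 = 0.6433; mean within-TA = 0.58/1 = 0.5800.
Geometric mean = √(0.6433 × 0.5800) = 0.6108.
HTMT = 0.3767 / 0.6108 = 0.617.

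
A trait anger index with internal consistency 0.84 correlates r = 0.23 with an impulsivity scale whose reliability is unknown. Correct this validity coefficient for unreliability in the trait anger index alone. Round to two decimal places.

0.25

Single correction: r_c = r_obs / √r_xx = 0.23 / √0.84 = 0.23 / 0.9165 ≈ 0.25.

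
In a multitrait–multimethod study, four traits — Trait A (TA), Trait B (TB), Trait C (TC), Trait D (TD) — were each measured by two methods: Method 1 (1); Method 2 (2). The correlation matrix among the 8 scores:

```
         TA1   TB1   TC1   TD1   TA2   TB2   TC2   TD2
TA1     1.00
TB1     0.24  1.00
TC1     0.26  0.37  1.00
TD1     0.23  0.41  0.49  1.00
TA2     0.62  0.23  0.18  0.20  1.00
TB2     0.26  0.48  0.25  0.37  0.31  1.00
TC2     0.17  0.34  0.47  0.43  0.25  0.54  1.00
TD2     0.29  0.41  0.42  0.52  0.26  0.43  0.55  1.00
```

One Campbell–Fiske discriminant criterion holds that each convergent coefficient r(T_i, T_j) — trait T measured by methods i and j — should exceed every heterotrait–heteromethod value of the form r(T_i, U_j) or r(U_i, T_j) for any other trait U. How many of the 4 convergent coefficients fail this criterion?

0

Convergent coefficients and their comparison sets:
TA (methods 1·2): 0.62 vs {0.26, 0.23, 0.17, 0.18, 0.29, 0.20} → pass.
TB (methods 1·2): 0.48 vs {0.23, 0.26, 0.34, 0.25, 0.41, 0.37} → pass.
TC (methods 1·2): 0.47 vs {0.18, 0.17, 0.25, 0.34, 0.42, 0.43} → pass.
TD (methods 1·2): 0.52 vs {0.20, 0.29, 0.37, 0.41, 0.43, 0.42} → pass.
0 of 4 fail.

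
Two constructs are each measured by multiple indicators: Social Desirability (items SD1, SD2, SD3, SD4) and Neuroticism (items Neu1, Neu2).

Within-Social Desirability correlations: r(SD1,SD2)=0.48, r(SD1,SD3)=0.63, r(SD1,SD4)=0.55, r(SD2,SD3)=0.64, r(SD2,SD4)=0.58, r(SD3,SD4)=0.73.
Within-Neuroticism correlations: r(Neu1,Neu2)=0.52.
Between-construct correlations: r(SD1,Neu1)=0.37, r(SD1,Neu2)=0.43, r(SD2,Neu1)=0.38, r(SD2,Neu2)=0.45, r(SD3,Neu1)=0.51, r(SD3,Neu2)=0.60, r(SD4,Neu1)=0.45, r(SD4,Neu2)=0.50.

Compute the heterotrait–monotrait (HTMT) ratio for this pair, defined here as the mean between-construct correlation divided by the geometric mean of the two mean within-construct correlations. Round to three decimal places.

Between-construct mean = 3.69/8 = 0.4613.
Mean within-SD = 3.61/6 = 0.6017; mean within-Neu = 0.52/1 = 0.5200.
Geometric mean = √(0.6017 × 0.5200) = 0.5594.
HTMT = 0.4613 / 0.5594 = 0.825.

0.825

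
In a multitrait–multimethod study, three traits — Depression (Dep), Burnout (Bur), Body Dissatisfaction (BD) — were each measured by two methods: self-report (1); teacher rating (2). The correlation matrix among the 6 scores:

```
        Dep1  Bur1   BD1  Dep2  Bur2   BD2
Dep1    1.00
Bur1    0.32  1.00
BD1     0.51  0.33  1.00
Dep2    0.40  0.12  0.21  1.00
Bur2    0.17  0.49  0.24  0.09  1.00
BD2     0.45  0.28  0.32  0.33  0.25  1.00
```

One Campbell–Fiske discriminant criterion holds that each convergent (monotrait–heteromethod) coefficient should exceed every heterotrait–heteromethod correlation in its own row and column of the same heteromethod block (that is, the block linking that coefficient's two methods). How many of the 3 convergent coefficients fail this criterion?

2

Checking each validity diagonal entry against its comparison values:
Dep (methods 1·2): 0.40 vs {0.17, 0.12, 0.45, 0.21} → fail.
Bur (methods 1·2): 0.49 vs {0.12, 0.17, 0.28, 0.24} → pass.
BD (methods 1·2): 0.32 vs {0.21, 0.45, 0.24, 0.28} → fail.
2 of 3 fail.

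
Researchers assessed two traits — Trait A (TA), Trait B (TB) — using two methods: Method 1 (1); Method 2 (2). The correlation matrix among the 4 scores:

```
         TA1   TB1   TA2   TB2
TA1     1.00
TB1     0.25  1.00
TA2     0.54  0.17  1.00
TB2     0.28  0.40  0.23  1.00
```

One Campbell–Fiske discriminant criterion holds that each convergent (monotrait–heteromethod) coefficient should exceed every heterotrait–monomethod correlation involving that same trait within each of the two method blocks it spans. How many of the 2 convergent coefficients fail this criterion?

0

Each convergent coefficient versus the relevant comparison correlations:
TA (methods 1·2): 0.54 vs {0.25, 0.23} → pass.
TB (methods 1·2): 0.40 vs {0.25, 0.23} → pass.
0 of 2 fail.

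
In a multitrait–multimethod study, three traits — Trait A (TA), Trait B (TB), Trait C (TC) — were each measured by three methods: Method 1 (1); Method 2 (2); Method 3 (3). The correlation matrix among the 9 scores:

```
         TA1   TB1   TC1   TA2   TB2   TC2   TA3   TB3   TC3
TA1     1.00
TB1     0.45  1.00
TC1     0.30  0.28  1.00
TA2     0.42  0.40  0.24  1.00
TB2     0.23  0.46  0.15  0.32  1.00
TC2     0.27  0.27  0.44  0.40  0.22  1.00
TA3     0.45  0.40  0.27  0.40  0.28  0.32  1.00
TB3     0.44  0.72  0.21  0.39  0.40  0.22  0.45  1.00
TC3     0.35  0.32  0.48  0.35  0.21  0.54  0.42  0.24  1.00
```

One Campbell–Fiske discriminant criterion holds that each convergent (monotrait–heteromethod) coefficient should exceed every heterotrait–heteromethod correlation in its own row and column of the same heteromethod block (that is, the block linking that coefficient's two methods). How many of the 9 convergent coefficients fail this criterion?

0

Each convergent coefficient versus the relevant comparison correlations:
TA (methods 1·2): 0.42 vs {0.23, 0.40, 0.27, 0.24} → pass.
TA (methods 1·3): 0.45 vs {0.44, 0.40, 0.35, 0.27} → pass.
TA (methods 2·3): 0.40 vs {0.39, 0.28, 0.35, 0.32} → pass.
TB (methods 1·2): 0.46 vs {0.40, 0.23, 0.27, 0.15} → pass.
TB (methods 1·3): 0.72 vs {0.40, 0.44, 0.32, 0.21} → pass.
TB (methods 2·3): 0.40 vs {0.28, 0.39, 0.21, 0.22} → pass.
TC (methods 1·2): 0.44 vs {0.24, 0.27, 0.15, 0.27} → pass.
TC (methods 1·3): 0.48 vs {0.27, 0.35, 0.21, 0.32} → pass.
TC (methods 2·3): 0.54 vs {0.32, 0.35, 0.22, 0.21} → pass.
0 of 9 fail.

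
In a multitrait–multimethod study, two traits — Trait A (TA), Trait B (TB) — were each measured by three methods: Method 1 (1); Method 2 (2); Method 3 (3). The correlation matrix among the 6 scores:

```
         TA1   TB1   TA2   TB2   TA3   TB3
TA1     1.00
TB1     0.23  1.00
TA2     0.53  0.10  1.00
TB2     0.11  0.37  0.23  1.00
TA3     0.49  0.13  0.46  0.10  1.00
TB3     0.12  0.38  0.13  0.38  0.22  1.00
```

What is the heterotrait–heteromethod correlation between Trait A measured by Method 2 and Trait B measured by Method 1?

Different traits and methods: r(TA2, TB1) = 0.10.

0.10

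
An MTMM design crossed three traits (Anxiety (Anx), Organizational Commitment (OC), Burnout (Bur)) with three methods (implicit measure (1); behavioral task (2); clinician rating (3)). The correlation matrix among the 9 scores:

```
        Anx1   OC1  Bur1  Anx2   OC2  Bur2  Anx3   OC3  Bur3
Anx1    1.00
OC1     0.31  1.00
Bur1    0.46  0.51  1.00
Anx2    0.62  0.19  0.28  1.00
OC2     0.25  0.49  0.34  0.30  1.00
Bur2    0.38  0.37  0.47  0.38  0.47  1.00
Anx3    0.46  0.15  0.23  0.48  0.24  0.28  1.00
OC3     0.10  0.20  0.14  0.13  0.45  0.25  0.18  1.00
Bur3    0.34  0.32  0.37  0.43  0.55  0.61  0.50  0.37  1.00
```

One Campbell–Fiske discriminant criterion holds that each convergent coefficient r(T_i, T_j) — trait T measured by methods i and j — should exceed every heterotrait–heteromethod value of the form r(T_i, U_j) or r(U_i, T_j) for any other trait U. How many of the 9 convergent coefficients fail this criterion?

Convergent coefficients and their comparison sets:
Anx (methods 1·2): 0.62 vs {0.25, 0.19, 0.38, 0.28} → pass.
Anx (methods 1·3): 0.46 vs {0.10, 0.15, 0.34, 0.23} → pass.
Anx (methods 2·3): 0.48 vs {0.13, 0.24, 0.43, 0.28} → pass.
OC (methods 1·2): 0.49 vs {0.19, 0.25, 0.37, 0.34} → pass.
OC (methods 1·3): 0.20 vs {0.15, 0.10, 0.32, 0.14} → fail.
OC (methods 2·3): 0.45 vs {0.24, 0.13, 0.55, 0.25} → fail.
Bur (methods 1·2): 0.47 vs {0.28, 0.38, 0.34, 0.37} → pass.
Bur (methods 1·3): 0.37 vs {0.23, 0.34, 0.14, 0.32} → pass.
Bur (methods 2·3): 0.61 vs {0.28, 0.43, 0.25, 0.55} → pass.
2 of 9 fail.

2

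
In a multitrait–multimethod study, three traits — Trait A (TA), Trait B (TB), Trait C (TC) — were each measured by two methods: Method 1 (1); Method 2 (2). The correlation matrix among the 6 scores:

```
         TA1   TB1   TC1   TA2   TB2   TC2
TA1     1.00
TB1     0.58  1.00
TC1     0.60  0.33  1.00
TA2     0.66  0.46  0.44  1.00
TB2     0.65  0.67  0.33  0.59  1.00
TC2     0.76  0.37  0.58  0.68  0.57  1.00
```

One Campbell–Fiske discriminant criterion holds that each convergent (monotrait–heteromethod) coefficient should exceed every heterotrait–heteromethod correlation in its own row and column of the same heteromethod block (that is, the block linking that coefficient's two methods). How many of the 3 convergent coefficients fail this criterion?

2

Checking each validity diagonal entry against its comparison values:
TA (methods 1·2): 0.66 vs {0.65, 0.46, 0.76, 0.44} → fail.
TB (methods 1·2): 0.67 vs {0.46, 0.65, 0.37, 0.33} → pass.
TC (methods 1·2): 0.58 vs {0.44, 0.76, 0.33, 0.37} → fail.
2 of 3 fail.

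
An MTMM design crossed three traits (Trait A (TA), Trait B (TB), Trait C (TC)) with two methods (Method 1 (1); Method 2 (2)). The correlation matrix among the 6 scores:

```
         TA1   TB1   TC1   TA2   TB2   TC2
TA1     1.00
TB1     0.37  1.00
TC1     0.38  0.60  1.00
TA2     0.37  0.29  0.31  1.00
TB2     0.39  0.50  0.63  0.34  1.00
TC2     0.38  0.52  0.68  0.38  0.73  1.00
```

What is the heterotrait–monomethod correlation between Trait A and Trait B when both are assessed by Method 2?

0.34

Different traits, same method: r(TA2, TB2) = 0.34.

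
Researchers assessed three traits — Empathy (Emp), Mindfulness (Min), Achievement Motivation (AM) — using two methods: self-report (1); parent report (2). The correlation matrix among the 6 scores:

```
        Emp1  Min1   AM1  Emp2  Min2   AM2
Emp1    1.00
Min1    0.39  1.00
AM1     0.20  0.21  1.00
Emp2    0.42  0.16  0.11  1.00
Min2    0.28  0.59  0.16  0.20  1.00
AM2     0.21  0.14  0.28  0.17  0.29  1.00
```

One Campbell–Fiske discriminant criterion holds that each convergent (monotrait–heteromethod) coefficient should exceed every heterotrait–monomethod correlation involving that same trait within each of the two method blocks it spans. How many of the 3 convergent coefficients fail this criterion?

Convergent coefficients and their comparison sets:
Emp (methods 1·2): 0.42 vs {0.39, 0.20, 0.20, 0.17} → pass.
Min (methods 1·2): 0.59 vs {0.39, 0.20, 0.21, 0.29} → pass.
AM (methods 1·2): 0.28 vs {0.20, 0.17, 0.21, 0.29} → fail.
1 of 3 fail.

1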